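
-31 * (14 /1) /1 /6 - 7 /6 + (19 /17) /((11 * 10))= -68713 /935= -73.49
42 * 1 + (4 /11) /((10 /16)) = 2342 /55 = 42.58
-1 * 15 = -15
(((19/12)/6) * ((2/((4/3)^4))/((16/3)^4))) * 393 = 5443443/67108864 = 0.08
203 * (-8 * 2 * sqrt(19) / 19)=-3248 * sqrt(19) / 19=-745.14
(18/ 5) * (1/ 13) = 18/ 65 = 0.28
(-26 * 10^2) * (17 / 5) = -8840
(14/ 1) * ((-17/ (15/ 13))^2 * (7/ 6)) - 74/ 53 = 126790127/ 35775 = 3544.10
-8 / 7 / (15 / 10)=-16 / 21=-0.76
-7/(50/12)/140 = -3/250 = -0.01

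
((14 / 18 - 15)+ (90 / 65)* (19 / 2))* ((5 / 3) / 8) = -625 / 2808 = -0.22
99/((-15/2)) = -66/5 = -13.20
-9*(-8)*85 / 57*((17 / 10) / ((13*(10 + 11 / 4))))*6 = 1632 / 247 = 6.61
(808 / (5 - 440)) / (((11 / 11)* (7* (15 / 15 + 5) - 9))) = -0.06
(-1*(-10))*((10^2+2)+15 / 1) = 1170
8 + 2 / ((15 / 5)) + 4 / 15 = 134 / 15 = 8.93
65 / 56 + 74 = 4209 / 56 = 75.16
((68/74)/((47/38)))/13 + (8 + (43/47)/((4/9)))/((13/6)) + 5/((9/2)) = 181885/31302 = 5.81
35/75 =7/15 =0.47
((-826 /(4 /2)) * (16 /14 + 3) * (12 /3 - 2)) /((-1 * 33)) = 103.70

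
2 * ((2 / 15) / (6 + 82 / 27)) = 9 / 305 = 0.03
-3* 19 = -57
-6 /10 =-3 /5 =-0.60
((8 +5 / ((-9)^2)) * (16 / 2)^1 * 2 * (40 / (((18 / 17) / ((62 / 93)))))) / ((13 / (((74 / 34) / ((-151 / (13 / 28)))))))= -3865760 / 2311659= -1.67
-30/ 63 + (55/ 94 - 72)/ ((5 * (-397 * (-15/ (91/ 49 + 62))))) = -12330211/ 19591950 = -0.63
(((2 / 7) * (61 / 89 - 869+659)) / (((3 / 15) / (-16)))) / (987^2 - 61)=0.00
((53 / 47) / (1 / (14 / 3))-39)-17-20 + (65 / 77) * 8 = -694678 / 10857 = -63.98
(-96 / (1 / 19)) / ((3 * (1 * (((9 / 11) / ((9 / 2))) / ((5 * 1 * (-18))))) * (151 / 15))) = 4514400 / 151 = 29896.69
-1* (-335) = 335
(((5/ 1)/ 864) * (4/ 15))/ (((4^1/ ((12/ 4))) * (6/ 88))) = 11/ 648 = 0.02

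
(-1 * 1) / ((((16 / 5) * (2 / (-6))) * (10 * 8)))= 3 / 256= 0.01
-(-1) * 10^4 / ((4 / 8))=20000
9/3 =3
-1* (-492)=492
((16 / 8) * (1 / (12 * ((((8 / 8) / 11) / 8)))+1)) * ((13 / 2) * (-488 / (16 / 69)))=-455975 / 2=-227987.50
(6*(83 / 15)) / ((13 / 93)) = 15438 / 65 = 237.51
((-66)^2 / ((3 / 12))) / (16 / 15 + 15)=261360 / 241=1084.48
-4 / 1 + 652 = 648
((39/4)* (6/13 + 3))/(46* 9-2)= 135/1648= 0.08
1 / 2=0.50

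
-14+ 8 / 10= -66 / 5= -13.20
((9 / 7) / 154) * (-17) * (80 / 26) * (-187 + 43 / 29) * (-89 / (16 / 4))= -366297300 / 203203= -1802.62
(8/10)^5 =1024/3125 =0.33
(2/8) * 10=5/2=2.50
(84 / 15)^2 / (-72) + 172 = 38602 / 225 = 171.56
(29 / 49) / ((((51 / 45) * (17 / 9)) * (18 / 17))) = 435 / 1666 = 0.26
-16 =-16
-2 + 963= 961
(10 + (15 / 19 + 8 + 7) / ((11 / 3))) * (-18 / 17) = -53820 / 3553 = -15.15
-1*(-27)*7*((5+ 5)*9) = 17010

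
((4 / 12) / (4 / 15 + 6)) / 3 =5 / 282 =0.02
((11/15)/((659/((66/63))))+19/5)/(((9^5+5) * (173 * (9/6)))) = 157813/636227806221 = 0.00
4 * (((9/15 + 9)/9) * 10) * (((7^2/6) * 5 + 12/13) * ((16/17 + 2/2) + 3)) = 5836544/663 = 8803.23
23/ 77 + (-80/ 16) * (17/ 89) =-4498/ 6853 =-0.66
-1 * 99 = -99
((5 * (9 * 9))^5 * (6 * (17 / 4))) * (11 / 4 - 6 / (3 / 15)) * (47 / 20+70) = -17529531812515670625 / 32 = -547797869141114707.03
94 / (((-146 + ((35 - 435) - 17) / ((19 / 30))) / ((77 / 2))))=-4.50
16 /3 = 5.33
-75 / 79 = -0.95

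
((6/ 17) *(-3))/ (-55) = 18/ 935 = 0.02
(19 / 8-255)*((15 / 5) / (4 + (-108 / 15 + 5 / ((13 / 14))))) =-346.91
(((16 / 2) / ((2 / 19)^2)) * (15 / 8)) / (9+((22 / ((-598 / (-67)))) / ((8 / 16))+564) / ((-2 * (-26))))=1107795 / 16318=67.89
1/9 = 0.11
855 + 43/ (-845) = 722432/ 845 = 854.95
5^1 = 5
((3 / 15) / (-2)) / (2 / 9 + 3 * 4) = -9 / 1100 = -0.01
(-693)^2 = 480249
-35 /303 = -0.12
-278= -278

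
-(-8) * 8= 64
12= 12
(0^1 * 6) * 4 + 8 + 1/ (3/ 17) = 41/ 3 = 13.67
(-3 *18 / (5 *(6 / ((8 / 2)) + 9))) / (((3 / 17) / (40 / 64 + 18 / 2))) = -561 / 10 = -56.10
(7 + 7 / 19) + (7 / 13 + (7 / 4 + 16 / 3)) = 44431 / 2964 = 14.99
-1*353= -353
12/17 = 0.71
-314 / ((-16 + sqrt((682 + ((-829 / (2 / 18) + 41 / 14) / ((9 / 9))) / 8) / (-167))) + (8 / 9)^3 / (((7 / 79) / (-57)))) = 519158808 * sqrt(32765901) / 1691853523966301 + 1135625290458624 / 1691853523966301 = 0.67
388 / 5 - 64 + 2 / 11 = 758 / 55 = 13.78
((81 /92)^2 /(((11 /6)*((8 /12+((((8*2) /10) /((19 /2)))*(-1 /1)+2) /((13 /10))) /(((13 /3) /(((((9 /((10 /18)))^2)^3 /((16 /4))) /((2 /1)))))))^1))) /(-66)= -50171875 /8475541388368164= -0.00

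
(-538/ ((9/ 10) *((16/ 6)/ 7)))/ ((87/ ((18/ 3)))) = -9415/ 87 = -108.22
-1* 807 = -807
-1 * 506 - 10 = -516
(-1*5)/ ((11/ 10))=-50/ 11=-4.55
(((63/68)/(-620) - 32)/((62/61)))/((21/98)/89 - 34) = 4661181959/5033102960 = 0.93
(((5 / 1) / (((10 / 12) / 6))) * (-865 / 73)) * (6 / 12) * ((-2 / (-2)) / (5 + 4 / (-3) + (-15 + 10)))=23355 / 146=159.97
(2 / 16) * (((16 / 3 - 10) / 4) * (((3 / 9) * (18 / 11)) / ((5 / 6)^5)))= -6804 / 34375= -0.20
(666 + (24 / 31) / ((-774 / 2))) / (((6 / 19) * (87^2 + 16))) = 25301597 / 90997245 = 0.28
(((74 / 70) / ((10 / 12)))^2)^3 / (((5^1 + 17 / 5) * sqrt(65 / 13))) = 19951088556384 * sqrt(5) / 201060302734375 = 0.22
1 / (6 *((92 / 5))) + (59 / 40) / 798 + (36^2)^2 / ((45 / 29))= 264889629293 / 244720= 1082419.21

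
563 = 563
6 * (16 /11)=96 /11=8.73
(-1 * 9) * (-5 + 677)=-6048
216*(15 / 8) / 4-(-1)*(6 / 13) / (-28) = 36849 / 364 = 101.23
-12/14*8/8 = -6/7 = -0.86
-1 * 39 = -39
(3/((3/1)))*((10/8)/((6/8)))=5/3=1.67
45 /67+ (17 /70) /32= 0.68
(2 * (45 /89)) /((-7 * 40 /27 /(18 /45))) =-243 /6230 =-0.04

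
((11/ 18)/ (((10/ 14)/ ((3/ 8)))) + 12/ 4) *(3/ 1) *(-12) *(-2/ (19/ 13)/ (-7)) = -31083/ 1330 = -23.37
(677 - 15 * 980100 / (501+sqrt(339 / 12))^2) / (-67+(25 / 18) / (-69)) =-774052354771616754 / 83888026126554559 - 146366252208000 * sqrt(113) / 83888026126554559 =-9.25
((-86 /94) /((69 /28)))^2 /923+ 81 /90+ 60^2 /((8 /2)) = 87452505665203 /97072362270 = 900.90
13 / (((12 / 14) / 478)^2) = 36386077 / 9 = 4042897.44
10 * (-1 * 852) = -8520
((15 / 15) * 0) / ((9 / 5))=0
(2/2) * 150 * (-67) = -10050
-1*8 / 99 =-0.08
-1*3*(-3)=9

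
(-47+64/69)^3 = -32127104339/328509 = -97796.73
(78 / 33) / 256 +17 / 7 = 24027 / 9856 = 2.44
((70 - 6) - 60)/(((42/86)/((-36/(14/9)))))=-9288/49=-189.55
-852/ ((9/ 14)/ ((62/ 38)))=-2162.39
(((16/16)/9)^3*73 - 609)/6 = -221944/2187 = -101.48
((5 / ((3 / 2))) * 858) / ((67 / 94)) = 4012.54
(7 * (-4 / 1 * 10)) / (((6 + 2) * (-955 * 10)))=7 / 1910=0.00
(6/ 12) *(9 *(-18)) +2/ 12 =-485/ 6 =-80.83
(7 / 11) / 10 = 0.06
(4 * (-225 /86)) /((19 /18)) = -8100 /817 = -9.91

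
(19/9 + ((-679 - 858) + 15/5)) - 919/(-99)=-50246/33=-1522.61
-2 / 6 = -1 / 3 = -0.33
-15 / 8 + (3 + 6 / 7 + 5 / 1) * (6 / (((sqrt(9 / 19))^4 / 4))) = 1429613 / 1512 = 945.51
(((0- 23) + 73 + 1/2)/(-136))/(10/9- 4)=909/7072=0.13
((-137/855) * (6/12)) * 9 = -137/190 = -0.72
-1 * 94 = -94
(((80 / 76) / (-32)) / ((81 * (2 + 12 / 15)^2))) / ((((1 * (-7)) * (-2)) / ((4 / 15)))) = -25 / 25338096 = -0.00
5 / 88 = 0.06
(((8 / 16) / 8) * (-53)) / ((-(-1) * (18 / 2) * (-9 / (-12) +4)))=-53 / 684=-0.08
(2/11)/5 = 2/55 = 0.04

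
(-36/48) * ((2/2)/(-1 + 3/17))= 51/56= 0.91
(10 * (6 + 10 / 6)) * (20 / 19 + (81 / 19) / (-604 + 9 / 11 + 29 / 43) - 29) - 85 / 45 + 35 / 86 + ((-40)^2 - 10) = -1162282707659 / 2095502058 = -554.66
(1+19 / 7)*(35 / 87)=130 / 87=1.49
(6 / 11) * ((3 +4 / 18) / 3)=58 / 99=0.59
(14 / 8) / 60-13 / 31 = -2903 / 7440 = -0.39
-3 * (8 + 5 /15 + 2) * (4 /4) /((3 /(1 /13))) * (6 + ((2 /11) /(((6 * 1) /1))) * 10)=-496 /99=-5.01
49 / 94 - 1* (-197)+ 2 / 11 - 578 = -393227 / 1034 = -380.30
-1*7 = -7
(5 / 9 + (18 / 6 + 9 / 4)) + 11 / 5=1441 / 180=8.01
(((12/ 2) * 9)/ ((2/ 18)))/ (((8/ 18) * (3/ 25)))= 18225/ 2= 9112.50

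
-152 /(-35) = 152 /35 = 4.34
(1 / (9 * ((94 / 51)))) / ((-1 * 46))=-17 / 12972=-0.00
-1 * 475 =-475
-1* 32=-32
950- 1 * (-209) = 1159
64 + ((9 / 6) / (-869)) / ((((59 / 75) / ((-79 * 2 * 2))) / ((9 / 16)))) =334313 / 5192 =64.39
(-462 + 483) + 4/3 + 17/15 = 352/15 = 23.47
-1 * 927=-927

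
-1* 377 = -377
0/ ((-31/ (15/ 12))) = 0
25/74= 0.34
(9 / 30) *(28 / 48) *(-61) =-10.68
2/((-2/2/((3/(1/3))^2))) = -162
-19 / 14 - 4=-75 / 14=-5.36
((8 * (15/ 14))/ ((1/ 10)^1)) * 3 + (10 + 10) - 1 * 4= 1912/ 7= 273.14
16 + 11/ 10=171/ 10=17.10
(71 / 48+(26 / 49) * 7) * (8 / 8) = 1745 / 336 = 5.19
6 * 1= 6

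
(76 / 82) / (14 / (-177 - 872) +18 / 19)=378689 / 381628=0.99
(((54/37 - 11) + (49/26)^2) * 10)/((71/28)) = -10485370/443963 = -23.62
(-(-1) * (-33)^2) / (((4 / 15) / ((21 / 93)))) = 114345 / 124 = 922.14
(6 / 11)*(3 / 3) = 6 / 11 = 0.55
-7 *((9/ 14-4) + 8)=-65/ 2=-32.50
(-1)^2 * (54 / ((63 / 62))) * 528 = 196416 / 7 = 28059.43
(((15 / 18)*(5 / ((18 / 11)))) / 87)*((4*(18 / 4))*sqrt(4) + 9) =1375 / 1044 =1.32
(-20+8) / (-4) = 3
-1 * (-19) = 19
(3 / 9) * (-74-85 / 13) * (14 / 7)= -698 / 13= -53.69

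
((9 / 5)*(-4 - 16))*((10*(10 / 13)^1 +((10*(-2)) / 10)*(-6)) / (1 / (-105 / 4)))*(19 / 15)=306432 / 13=23571.69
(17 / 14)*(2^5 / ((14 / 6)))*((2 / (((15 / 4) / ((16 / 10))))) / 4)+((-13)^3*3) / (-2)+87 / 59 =477091211 / 144550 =3300.53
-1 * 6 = -6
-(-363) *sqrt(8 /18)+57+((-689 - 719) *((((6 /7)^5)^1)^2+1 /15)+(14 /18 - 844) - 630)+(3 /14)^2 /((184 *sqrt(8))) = -1569.48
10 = 10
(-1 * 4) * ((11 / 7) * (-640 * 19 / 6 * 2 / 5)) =107008 / 21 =5095.62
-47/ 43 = -1.09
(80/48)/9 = 5/27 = 0.19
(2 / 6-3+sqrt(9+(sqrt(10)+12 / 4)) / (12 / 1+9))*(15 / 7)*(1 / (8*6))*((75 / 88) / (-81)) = 0.00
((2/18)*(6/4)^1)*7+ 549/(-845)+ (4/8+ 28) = 29.02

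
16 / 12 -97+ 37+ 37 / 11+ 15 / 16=-28705 / 528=-54.37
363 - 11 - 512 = -160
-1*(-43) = 43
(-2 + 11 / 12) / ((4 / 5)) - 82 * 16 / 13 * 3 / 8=-24461 / 624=-39.20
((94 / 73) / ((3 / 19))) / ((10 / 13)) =11609 / 1095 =10.60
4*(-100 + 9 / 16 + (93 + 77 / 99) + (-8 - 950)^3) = -126607380143 / 36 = -3516871670.64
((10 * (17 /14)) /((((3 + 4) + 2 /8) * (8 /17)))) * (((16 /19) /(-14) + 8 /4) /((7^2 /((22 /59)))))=4100910 /78054109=0.05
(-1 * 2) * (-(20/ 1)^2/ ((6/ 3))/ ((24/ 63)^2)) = 11025/ 4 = 2756.25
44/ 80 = 11/ 20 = 0.55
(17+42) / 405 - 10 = -3991 / 405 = -9.85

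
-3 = -3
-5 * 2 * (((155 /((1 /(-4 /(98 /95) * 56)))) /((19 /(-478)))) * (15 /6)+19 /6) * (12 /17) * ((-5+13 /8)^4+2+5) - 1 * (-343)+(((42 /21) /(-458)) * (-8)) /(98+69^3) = -18736970258257497907763 /9169786221568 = -2043337740.44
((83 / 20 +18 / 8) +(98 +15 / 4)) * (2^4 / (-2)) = -4326 / 5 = -865.20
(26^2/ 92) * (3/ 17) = 507/ 391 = 1.30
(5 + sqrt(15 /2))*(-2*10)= -100-10*sqrt(30)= -154.77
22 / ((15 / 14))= 308 / 15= 20.53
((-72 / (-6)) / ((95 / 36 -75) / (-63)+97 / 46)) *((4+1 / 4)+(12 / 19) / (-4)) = 48669012 / 3228347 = 15.08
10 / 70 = 1 / 7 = 0.14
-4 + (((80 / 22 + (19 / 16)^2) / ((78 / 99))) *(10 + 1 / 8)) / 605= -125406887 / 32215040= -3.89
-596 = -596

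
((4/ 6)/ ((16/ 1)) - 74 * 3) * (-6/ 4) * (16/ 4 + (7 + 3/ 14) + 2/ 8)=244281/ 64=3816.89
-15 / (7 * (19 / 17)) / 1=-255 / 133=-1.92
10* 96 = 960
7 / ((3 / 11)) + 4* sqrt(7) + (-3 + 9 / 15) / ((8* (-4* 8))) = 4* sqrt(7) + 24649 / 960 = 36.26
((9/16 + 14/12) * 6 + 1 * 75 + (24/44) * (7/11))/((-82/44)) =-82979/1804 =-46.00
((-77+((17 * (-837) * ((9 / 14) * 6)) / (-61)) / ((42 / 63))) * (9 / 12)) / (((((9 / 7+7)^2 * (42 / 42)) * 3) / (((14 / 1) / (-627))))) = -53252759 / 514651632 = -0.10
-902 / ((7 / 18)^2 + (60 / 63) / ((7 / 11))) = -14320152 / 26161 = -547.39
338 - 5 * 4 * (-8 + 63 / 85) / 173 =996526 / 2941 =338.84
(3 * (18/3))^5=1889568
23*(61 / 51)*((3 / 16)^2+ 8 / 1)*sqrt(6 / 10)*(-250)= -4244075*sqrt(15) / 384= -42805.29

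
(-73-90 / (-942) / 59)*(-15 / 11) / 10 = 1014276 / 101893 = 9.95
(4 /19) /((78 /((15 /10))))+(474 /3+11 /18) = 705203 /4446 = 158.62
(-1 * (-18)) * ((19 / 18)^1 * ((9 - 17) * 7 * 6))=-6384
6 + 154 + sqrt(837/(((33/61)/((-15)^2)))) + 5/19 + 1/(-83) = 252716/1577 + 45* sqrt(20801)/11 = 750.26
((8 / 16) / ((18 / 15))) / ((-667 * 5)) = -1 / 8004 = -0.00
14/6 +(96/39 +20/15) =239/39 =6.13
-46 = -46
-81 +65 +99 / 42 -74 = -1227 / 14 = -87.64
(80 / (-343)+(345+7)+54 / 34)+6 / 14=2062912 / 5831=353.78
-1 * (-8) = 8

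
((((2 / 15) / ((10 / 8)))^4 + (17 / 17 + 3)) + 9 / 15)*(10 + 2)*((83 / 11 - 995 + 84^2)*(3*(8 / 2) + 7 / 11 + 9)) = 9249736261263568 / 1276171875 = 7248033.31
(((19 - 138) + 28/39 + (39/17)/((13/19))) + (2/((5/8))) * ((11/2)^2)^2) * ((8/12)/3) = 18651986/29835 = 625.17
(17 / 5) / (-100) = -17 / 500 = -0.03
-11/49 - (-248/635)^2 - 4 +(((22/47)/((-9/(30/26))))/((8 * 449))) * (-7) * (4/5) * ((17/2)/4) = -569378586462131/130089523691400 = -4.38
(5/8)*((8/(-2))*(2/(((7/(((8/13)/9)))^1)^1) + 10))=-25.05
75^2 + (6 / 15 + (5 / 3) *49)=5707.07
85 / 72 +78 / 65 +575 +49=225497 / 360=626.38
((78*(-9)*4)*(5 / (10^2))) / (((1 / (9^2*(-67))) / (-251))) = -956248254 / 5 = -191249650.80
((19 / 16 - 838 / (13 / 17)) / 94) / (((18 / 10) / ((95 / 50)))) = -4326091 / 351936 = -12.29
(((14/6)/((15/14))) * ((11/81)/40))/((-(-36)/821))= 442519/2624400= 0.17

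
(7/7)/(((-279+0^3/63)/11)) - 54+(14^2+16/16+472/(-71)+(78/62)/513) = 51305065/376371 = 136.32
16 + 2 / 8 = 16.25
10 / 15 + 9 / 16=1.23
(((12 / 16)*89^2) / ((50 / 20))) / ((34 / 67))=1592121 / 340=4682.71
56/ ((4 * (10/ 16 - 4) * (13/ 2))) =-224/ 351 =-0.64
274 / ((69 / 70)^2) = 1342600 / 4761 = 282.00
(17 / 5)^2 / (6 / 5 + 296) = 289 / 7430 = 0.04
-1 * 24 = -24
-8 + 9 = 1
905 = 905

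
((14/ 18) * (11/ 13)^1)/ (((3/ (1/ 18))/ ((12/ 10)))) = 77/ 5265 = 0.01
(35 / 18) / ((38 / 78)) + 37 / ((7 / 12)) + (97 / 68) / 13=23818745 / 352716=67.53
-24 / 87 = -8 / 29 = -0.28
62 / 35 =1.77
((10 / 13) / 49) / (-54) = -5 / 17199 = -0.00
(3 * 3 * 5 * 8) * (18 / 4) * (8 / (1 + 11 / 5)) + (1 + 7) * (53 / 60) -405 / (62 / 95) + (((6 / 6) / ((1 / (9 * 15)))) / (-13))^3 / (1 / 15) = -27300735691 / 2043210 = -13361.69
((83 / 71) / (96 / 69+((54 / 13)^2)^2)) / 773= 656903 / 129923428240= 0.00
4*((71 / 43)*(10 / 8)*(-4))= -1420 / 43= -33.02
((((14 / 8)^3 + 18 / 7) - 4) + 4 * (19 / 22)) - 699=-3408277 / 4928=-691.61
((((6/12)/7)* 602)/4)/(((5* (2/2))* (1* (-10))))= -43/200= -0.22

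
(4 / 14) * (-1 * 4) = -8 / 7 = -1.14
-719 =-719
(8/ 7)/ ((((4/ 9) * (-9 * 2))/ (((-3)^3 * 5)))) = 135/ 7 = 19.29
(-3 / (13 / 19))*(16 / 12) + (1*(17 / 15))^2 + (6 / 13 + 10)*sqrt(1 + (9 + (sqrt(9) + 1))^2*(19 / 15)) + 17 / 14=-137077 / 40950 + 136*sqrt(48390) / 195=150.07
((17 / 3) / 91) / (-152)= -17 / 41496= -0.00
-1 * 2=-2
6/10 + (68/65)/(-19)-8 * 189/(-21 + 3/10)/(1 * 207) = 1759651/1959945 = 0.90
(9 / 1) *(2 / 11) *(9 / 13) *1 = 162 / 143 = 1.13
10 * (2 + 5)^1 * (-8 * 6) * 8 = -26880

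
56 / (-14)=-4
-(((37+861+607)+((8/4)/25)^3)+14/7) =-23546883/15625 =-1507.00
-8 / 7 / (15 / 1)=-0.08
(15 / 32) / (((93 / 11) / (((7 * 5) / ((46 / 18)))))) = 17325 / 22816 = 0.76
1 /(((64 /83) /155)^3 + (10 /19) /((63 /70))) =364104026800875 /212926376289124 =1.71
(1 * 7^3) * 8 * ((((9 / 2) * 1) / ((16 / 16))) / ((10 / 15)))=18522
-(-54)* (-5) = -270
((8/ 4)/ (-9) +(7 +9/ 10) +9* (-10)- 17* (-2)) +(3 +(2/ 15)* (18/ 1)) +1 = -3773/ 90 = -41.92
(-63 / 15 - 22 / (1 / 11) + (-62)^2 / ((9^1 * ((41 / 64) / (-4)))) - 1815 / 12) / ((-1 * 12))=22614461 / 88560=255.36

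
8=8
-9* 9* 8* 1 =-648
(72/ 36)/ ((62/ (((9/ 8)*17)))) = 153/ 248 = 0.62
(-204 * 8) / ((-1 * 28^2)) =102 / 49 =2.08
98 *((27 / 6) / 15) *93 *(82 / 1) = 1121022 / 5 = 224204.40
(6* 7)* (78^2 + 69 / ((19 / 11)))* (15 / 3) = 24434550 / 19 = 1286028.95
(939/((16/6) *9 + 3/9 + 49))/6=939/440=2.13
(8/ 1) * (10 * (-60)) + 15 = -4785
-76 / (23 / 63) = -208.17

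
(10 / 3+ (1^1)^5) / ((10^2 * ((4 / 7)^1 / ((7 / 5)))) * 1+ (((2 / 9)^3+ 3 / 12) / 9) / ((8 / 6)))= 571536 / 5386253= 0.11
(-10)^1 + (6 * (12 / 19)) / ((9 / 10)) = -110 / 19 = -5.79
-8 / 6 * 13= -52 / 3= -17.33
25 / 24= 1.04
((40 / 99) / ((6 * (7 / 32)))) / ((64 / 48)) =160 / 693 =0.23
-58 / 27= -2.15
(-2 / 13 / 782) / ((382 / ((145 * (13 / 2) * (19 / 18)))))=-2755 / 5377032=-0.00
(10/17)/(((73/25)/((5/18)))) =625/11169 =0.06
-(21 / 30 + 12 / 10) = -19 / 10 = -1.90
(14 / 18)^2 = 49 / 81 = 0.60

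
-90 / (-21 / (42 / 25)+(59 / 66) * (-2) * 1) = 5940 / 943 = 6.30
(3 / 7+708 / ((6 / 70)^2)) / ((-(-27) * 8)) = 2023709 / 4536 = 446.14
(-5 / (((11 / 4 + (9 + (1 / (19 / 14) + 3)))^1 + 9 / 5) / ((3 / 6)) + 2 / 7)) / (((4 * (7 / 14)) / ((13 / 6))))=-43225 / 278178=-0.16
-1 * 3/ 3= -1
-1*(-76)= 76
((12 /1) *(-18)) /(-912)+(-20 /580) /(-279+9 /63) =254869 /1075552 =0.24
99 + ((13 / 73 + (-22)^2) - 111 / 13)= 545333 / 949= 574.64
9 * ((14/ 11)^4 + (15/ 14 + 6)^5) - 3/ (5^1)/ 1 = 6266456518525383/ 39371405920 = 159162.63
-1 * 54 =-54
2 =2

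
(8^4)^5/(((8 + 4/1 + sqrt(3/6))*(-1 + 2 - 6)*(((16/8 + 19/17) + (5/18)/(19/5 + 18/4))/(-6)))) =131768551683021147734016/3588935 - 5490356320125881155584*sqrt(2)/3588935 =34551758477887810.25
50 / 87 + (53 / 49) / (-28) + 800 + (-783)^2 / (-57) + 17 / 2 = -22558759255 / 2267916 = -9946.91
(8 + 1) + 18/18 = 10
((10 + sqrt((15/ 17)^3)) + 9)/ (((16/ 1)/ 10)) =12.39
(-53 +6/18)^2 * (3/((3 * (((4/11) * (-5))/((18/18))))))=-68651/45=-1525.58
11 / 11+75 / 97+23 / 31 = 7563 / 3007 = 2.52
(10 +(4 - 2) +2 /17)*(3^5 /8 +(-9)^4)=79871.96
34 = 34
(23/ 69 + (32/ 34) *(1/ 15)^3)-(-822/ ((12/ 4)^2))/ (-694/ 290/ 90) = -68378620573/ 19909125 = -3434.54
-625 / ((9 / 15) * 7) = -3125 / 21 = -148.81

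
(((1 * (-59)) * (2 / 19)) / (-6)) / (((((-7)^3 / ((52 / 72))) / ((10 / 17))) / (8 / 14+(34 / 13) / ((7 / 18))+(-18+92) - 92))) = 287330 / 20939121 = 0.01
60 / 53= 1.13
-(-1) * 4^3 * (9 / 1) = 576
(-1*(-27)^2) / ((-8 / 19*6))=4617 / 16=288.56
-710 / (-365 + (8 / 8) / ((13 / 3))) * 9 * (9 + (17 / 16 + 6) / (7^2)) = 297764415 / 1858864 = 160.19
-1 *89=-89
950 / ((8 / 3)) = 1425 / 4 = 356.25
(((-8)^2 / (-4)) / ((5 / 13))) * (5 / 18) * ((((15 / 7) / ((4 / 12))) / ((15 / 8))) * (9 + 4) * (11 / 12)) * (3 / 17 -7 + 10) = -178464 / 119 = -1499.70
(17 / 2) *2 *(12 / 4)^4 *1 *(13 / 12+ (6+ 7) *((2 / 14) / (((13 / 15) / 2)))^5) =2998151946009 / 1920098908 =1561.46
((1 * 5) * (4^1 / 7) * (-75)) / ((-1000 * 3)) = 1 / 14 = 0.07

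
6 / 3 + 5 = 7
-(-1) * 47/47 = 1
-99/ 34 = -2.91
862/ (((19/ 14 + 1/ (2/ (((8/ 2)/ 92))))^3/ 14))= 12590788777/ 2735262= 4603.14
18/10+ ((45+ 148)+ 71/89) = 87041/445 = 195.60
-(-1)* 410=410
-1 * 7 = -7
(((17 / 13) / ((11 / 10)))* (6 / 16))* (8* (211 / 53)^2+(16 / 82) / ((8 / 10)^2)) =7465380255 / 131753336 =56.66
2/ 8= 1/ 4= 0.25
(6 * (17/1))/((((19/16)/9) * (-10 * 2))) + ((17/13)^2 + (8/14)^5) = -9952009871/269836385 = -36.88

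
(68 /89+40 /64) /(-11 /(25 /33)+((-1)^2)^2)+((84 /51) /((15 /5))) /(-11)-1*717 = -96821356565 /135008016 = -717.15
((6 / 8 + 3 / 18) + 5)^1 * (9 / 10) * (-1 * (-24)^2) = -15336 / 5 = -3067.20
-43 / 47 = -0.91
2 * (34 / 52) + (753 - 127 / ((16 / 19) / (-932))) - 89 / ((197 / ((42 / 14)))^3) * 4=56179737024149 / 397559396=141311.56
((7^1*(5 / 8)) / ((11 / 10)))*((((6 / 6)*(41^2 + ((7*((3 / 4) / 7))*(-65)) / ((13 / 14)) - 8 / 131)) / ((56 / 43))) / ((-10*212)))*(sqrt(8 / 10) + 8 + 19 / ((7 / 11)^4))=-27279299101455 / 93886245376 - 18345993*sqrt(5) / 19551488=-292.66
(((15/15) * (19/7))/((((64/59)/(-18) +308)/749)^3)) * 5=853796915728338015/4372006148572096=195.29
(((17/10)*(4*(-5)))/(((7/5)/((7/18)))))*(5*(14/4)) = -2975/18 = -165.28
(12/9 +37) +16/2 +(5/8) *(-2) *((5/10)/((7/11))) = 45.35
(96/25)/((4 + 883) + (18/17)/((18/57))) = 51/11825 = 0.00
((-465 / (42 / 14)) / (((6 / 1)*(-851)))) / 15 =31 / 15318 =0.00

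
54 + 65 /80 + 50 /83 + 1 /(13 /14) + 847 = 15597883 /17264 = 903.49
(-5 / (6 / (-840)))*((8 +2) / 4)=1750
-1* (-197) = 197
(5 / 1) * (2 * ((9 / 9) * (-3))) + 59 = 29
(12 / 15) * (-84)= -336 / 5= -67.20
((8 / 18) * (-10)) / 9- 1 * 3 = -283 / 81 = -3.49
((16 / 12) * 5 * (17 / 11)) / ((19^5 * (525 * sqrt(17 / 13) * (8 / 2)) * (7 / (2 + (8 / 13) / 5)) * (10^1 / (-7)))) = -0.00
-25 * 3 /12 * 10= -125 /2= -62.50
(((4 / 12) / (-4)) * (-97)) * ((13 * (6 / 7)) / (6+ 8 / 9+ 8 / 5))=56745 / 5348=10.61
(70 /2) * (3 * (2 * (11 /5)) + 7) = 707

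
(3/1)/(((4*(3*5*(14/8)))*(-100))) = -1/3500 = -0.00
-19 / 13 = -1.46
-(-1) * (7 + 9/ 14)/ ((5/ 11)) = 1177/ 70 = 16.81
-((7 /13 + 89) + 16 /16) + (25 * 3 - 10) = -332 /13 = -25.54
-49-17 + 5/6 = -391/6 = -65.17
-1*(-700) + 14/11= 7714/11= 701.27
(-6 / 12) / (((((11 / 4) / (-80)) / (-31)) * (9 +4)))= -4960 / 143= -34.69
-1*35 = -35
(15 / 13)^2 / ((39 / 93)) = 6975 / 2197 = 3.17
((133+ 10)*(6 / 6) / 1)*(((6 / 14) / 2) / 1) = 429 / 14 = 30.64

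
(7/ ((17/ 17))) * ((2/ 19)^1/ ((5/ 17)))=238/ 95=2.51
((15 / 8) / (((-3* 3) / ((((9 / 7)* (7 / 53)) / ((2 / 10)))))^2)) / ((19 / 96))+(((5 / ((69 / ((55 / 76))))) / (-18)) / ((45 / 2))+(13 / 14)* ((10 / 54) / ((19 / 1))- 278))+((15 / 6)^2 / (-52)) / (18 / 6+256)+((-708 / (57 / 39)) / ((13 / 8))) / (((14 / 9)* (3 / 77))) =-83188412929428475 / 16069506839568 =-5176.79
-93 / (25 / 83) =-7719 / 25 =-308.76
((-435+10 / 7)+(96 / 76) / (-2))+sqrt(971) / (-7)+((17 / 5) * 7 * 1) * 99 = 1278128 / 665-sqrt(971) / 7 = 1917.55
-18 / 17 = -1.06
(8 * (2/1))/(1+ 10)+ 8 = 104/11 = 9.45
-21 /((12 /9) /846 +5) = -26649 /6347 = -4.20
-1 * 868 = -868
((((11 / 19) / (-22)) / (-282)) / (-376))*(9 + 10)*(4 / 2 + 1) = -0.00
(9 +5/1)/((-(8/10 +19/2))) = -1.36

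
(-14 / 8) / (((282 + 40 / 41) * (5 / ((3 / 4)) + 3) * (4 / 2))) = -861 / 2691664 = -0.00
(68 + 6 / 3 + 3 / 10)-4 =663 / 10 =66.30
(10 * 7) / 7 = 10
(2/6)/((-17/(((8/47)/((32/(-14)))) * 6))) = 7/799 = 0.01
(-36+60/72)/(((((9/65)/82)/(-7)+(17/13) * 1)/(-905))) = 3562265525/146343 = 24341.89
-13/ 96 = -0.14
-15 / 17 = -0.88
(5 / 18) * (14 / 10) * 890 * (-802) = -2498230 / 9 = -277581.11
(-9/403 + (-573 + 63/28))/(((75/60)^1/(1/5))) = -184017/2015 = -91.32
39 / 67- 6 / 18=50 / 201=0.25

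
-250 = -250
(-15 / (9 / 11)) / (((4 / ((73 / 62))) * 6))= -4015 / 4464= -0.90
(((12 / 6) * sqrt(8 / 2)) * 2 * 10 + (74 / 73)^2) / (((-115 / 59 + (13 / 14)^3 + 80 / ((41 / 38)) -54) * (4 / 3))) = 2149610890392 / 672001176391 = 3.20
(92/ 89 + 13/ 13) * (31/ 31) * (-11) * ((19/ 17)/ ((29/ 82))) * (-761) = 2360605258/ 43877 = 53800.52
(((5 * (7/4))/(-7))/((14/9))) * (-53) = 2385/56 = 42.59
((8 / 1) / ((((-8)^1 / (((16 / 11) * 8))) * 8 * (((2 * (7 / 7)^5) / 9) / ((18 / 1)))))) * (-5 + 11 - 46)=51840 / 11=4712.73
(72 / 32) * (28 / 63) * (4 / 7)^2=16 / 49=0.33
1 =1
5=5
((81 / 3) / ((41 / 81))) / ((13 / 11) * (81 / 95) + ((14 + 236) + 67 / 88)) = 18283320 / 86296349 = 0.21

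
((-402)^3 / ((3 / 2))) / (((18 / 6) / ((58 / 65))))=-837324192 / 65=-12881910.65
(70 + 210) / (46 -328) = -140 / 141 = -0.99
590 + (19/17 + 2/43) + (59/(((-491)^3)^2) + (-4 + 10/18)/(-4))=218297657213585255974661/368730303164469949356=592.03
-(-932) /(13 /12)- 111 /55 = 613677 /715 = 858.29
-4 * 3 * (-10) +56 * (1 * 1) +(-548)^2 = 300480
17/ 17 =1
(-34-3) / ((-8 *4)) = 37 / 32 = 1.16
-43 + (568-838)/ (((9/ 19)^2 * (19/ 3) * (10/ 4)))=-119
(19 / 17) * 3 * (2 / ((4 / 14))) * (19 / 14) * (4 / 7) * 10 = 21660 / 119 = 182.02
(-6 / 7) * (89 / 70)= -1.09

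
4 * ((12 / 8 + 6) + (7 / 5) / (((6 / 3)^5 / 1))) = 1207 / 40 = 30.18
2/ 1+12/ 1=14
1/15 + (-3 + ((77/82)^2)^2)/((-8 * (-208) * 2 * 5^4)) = 1446766443503/21701844480000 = 0.07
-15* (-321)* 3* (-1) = -14445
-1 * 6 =-6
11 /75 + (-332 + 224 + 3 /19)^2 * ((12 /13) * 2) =7557173423 /351975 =21470.77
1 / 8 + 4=4.12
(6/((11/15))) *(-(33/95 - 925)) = 1581156/209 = 7565.34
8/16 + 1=3/2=1.50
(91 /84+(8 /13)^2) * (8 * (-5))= -58.48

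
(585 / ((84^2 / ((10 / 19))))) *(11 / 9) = 3575 / 67032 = 0.05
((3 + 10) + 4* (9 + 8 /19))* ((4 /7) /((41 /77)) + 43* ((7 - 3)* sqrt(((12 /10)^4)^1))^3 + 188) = 5186154444696 /12171875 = 426076.87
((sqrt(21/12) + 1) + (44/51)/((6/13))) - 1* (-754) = 758.19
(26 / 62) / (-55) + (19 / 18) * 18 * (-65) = -2105688 / 1705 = -1235.01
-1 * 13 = -13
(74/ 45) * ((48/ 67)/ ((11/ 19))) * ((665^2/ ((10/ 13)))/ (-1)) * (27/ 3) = -7759669008/ 737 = -10528723.21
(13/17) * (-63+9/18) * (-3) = 4875/34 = 143.38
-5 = -5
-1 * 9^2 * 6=-486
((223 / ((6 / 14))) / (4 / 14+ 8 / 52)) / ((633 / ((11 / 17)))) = 1562561 / 1291320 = 1.21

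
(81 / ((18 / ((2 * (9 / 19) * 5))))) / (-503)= -0.04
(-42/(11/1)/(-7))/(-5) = -6/55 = -0.11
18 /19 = 0.95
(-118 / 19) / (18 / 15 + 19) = -590 / 1919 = -0.31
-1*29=-29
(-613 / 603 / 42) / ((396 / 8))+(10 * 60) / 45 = 16714547 / 1253637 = 13.33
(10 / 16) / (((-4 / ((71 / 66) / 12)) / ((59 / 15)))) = -4189 / 76032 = -0.06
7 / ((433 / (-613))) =-4291 / 433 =-9.91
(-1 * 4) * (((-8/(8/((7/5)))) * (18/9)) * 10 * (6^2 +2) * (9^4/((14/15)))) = 29918160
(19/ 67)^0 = 1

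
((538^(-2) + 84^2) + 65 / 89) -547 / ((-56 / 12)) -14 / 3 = 3878370291311 / 540970836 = 7169.28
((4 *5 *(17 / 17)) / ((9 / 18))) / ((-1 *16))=-5 / 2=-2.50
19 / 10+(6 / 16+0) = 91 / 40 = 2.28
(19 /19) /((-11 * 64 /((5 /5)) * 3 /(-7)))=7 /2112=0.00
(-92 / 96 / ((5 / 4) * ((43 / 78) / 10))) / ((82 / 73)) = -21827 / 1763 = -12.38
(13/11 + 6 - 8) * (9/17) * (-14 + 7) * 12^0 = 567/187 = 3.03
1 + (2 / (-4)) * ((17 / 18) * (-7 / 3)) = 2.10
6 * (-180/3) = -360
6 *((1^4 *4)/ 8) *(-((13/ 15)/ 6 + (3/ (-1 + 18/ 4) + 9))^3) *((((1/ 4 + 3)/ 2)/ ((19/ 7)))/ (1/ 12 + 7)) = -253.68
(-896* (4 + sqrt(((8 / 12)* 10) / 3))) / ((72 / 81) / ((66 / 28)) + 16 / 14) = -931392 / 395 - 155232* sqrt(5) / 395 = -3236.71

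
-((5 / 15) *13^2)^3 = -4826809 / 27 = -178770.70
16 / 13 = 1.23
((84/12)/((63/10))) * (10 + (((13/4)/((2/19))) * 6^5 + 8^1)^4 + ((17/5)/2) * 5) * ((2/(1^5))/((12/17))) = 188294842281340686761155/18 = 10460824571185593708953.06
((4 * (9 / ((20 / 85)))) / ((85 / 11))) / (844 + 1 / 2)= 66 / 2815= 0.02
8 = 8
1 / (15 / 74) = 74 / 15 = 4.93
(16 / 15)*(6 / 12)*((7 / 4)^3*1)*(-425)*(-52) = 379015 / 6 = 63169.17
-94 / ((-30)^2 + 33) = -94 / 933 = -0.10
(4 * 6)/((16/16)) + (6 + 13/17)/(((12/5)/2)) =3023/102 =29.64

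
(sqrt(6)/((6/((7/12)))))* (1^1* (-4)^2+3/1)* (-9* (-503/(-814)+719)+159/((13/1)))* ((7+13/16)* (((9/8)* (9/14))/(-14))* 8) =208881223875* sqrt(6)/5417984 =94435.94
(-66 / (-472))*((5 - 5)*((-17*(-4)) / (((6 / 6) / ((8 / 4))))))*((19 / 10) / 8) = 0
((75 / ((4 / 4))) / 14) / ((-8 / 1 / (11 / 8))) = -825 / 896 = -0.92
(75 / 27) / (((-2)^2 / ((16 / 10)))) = 10 / 9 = 1.11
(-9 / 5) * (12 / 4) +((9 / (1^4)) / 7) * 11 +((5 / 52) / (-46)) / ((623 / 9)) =65143503 / 7451080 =8.74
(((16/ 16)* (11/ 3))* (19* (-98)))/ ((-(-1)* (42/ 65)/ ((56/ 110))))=-48412/ 9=-5379.11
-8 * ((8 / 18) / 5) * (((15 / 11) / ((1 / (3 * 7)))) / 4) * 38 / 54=-3.58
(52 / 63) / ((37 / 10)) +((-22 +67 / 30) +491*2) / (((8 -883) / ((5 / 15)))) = -418079 / 2913750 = -0.14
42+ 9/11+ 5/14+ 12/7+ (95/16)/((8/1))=449747/9856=45.63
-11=-11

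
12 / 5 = 2.40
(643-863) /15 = -44 /3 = -14.67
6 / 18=1 / 3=0.33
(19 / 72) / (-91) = -19 / 6552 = -0.00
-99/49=-2.02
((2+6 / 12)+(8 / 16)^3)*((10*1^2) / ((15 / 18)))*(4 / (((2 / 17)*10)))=1071 / 10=107.10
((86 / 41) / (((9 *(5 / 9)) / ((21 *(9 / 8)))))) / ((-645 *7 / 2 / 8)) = -36 / 1025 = -0.04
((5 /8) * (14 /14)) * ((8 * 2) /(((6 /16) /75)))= 2000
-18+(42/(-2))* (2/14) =-21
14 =14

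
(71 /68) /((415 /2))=71 /14110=0.01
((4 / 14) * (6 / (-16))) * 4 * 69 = -207 / 7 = -29.57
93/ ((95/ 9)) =837/ 95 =8.81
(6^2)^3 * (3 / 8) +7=17503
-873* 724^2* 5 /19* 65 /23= -148721835600 /437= -340324566.59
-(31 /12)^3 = -29791 /1728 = -17.24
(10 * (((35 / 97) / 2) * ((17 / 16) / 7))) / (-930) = -85 / 288672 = -0.00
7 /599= 0.01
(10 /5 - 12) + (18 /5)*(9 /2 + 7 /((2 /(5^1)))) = 346 /5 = 69.20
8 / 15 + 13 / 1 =203 / 15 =13.53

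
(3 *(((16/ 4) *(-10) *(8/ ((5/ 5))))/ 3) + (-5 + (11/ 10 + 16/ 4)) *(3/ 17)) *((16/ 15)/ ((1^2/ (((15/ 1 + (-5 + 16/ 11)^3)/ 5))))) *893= 5097814419824/ 2828375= 1802382.79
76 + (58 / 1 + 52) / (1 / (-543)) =-59654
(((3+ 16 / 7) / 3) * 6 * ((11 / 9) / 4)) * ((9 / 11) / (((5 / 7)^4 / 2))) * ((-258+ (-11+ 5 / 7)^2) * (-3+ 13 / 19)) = 84991368 / 11875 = 7157.17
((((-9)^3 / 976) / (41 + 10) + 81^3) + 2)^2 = 282431646682.38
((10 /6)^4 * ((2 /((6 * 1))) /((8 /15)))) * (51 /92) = 53125 /19872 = 2.67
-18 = -18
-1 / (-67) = 1 / 67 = 0.01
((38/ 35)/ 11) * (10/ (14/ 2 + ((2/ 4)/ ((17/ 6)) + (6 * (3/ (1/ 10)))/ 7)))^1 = 34/ 1133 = 0.03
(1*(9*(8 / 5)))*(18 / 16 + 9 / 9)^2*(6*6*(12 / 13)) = 140454 / 65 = 2160.83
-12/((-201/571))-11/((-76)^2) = 13191647/386992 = 34.09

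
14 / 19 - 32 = -594 / 19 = -31.26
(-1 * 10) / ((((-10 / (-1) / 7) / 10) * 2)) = -35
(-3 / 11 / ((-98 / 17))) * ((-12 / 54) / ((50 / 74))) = -629 / 40425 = -0.02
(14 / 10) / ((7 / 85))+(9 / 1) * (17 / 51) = 20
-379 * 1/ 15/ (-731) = 379/ 10965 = 0.03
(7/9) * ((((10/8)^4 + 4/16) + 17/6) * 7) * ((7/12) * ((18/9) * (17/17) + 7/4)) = 7276745/110592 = 65.80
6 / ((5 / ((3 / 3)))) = 6 / 5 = 1.20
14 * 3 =42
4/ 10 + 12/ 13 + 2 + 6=606/ 65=9.32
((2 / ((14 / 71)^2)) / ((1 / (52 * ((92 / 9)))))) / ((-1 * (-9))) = 12058072 / 3969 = 3038.06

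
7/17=0.41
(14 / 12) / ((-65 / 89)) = -623 / 390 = -1.60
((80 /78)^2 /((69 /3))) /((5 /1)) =320 /34983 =0.01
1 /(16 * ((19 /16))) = 1 /19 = 0.05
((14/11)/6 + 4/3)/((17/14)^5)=537824/918731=0.59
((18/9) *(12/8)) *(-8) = -24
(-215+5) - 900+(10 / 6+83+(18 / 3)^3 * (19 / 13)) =-27676 / 39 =-709.64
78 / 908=39 / 454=0.09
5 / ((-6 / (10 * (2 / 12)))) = -25 / 18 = -1.39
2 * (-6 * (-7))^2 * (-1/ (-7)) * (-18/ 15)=-3024/ 5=-604.80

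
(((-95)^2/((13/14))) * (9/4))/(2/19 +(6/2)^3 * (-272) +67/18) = -97226325/32634407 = -2.98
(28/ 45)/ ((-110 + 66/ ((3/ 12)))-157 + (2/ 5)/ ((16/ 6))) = -112/ 513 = -0.22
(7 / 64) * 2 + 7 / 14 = 23 / 32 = 0.72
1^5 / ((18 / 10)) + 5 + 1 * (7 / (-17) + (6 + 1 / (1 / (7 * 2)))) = 3847 / 153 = 25.14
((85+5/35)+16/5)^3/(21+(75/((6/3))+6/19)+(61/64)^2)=2300551737638912/199282099625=11544.20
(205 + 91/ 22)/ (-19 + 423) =0.52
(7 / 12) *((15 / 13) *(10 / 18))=175 / 468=0.37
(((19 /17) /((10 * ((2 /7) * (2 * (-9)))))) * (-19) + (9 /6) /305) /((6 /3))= 155983 /746640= 0.21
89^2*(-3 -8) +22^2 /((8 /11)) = -172931 /2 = -86465.50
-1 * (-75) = 75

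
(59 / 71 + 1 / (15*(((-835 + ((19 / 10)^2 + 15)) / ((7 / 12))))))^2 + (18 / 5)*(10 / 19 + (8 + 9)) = 16490755920946166474 / 258535791130118895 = 63.79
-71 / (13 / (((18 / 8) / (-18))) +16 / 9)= 639 / 920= 0.69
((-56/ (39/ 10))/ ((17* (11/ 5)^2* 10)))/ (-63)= 200/ 722007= 0.00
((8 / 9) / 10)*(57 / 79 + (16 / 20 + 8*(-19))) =-13.38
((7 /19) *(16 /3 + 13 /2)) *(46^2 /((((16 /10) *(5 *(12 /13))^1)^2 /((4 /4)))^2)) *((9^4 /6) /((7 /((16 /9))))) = 1072722599 /1245184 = 861.50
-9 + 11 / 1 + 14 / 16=23 / 8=2.88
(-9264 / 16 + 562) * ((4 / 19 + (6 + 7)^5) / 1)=-119927707 / 19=-6311984.58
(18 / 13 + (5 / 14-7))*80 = -38280 / 91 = -420.66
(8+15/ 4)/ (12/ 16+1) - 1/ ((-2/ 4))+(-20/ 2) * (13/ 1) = -849/ 7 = -121.29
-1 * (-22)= 22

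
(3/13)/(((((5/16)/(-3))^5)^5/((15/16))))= -779704435510135778262049.80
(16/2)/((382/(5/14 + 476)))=13338/1337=9.98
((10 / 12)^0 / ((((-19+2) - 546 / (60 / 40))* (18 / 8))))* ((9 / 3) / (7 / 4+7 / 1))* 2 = -32 / 40005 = -0.00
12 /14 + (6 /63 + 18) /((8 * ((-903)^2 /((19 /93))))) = 2729991137 /3184987554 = 0.86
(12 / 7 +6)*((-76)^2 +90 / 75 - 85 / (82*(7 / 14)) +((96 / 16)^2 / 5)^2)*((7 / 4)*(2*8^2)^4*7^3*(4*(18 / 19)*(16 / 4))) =2138093366477391396864 / 19475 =109786565672780046.05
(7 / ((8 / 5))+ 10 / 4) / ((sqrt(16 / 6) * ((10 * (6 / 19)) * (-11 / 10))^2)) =1805 * sqrt(6) / 12672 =0.35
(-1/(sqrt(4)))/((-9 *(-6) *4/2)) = -1/216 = -0.00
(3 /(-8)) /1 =-3 /8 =-0.38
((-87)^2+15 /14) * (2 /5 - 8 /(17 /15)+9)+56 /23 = 485141677 /27370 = 17725.31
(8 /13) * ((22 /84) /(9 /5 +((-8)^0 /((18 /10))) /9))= 0.09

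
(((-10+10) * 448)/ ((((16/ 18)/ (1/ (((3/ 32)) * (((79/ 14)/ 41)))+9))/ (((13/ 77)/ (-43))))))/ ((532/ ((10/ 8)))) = 0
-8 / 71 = -0.11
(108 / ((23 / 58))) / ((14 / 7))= 3132 / 23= 136.17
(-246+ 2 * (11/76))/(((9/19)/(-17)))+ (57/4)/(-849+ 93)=987645/112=8818.26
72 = 72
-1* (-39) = 39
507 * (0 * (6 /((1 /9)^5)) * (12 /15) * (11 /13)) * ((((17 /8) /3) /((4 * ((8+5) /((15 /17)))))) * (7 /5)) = 0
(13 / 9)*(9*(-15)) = -195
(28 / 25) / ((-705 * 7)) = -4 / 17625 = -0.00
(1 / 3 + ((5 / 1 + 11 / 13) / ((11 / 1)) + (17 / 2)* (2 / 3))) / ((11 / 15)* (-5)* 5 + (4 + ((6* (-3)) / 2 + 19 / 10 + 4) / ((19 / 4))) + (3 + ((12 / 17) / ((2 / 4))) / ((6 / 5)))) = -0.60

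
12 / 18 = 2 / 3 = 0.67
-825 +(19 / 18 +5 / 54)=-22244 / 27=-823.85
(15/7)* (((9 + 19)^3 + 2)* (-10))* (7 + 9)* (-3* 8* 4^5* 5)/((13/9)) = 58270482432000/91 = 640334971780.22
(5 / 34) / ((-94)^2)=5 / 300424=0.00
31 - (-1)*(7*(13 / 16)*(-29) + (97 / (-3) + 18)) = -7117 / 48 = -148.27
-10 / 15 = -0.67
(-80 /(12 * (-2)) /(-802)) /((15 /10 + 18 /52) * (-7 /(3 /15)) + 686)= -0.00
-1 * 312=-312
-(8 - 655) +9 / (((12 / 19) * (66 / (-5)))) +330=85881 / 88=975.92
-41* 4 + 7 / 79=-12949 / 79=-163.91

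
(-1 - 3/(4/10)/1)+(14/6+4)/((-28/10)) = -226/21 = -10.76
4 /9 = 0.44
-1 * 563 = -563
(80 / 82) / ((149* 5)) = 8 / 6109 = 0.00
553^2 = 305809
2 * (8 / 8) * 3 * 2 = 12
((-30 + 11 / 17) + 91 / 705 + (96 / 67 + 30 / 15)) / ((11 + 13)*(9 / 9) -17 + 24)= -20710066 / 24892845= -0.83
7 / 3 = 2.33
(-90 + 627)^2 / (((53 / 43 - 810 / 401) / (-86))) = 427621813362 / 13577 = 31496045.77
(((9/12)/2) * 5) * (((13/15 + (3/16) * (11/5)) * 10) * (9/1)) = 13815/64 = 215.86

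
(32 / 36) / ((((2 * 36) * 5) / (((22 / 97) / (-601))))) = -22 / 23610285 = -0.00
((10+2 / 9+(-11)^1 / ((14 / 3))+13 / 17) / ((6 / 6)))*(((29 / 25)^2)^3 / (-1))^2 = 1308053253510619044577 / 25534629821777343750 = 51.23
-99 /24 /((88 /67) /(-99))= 19899 /64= 310.92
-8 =-8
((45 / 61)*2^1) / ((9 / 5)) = 50 / 61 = 0.82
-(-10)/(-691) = -10/691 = -0.01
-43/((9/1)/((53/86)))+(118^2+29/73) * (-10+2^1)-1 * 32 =-146419181/1314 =-111430.12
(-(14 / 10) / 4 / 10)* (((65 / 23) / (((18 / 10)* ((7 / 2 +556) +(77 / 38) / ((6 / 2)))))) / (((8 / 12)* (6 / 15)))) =-1729 / 4700096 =-0.00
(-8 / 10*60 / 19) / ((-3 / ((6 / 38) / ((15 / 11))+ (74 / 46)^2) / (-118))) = -256530112 / 954845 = -268.66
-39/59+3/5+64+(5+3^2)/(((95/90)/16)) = 1547818/5605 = 276.15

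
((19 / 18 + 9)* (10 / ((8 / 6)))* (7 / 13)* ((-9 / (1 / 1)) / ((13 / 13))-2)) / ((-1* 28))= 9955 / 624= 15.95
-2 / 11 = -0.18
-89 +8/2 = -85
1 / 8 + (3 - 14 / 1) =-87 / 8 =-10.88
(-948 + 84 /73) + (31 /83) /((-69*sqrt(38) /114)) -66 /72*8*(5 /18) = -1870255 /1971 -31*sqrt(38) /1909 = -948.99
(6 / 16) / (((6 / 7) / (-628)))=-1099 / 4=-274.75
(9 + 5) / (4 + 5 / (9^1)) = 126 / 41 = 3.07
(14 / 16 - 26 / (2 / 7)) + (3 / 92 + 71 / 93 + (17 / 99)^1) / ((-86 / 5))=-547443749 / 6070482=-90.18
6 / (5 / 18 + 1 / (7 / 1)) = 756 / 53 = 14.26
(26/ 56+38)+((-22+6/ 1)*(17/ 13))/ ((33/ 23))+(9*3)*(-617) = -199821043/ 12012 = -16635.12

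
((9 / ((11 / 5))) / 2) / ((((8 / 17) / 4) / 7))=5355 / 44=121.70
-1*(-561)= 561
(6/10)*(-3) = -9/5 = -1.80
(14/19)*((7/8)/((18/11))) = 539/1368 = 0.39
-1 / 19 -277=-277.05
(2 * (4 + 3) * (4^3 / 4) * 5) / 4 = 280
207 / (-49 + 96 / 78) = -13 / 3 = -4.33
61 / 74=0.82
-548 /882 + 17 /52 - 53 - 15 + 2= -1520263 /22932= -66.29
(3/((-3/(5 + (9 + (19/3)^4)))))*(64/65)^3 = -6892027904/4448925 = -1549.14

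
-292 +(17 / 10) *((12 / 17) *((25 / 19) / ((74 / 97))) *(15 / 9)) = -202851 / 703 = -288.55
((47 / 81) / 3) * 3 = 47 / 81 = 0.58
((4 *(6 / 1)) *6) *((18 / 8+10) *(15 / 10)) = 2646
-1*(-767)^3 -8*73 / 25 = 11280440991 / 25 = 451217639.64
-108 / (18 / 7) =-42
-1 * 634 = -634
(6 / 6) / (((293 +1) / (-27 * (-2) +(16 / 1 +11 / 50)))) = 3511 / 14700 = 0.24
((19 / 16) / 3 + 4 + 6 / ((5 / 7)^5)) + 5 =6249791 / 150000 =41.67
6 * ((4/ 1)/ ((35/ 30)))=144/ 7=20.57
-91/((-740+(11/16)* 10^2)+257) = 364/1657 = 0.22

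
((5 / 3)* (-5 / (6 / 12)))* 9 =-150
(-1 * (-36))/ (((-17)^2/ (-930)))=-33480/ 289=-115.85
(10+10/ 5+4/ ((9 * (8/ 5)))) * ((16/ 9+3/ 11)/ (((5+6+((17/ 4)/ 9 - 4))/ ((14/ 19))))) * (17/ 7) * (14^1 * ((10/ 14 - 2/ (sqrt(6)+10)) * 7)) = 298967032 * sqrt(6)/ 23781483+213547880/ 720651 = 327.12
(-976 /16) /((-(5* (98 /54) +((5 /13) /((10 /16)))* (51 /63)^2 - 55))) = -1049139 /782944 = -1.34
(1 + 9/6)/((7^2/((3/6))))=5/196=0.03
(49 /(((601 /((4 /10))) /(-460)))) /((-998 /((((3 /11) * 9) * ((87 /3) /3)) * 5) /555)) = 3265031700 /3298889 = 989.74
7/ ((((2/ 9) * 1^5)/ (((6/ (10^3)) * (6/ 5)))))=567/ 2500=0.23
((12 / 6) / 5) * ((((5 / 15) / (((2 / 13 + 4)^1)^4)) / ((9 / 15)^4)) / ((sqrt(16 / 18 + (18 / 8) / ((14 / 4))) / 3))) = 3570125 * sqrt(2702) / 22154712408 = 0.01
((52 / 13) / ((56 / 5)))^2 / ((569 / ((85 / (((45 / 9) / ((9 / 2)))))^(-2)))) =0.00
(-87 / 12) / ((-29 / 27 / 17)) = 459 / 4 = 114.75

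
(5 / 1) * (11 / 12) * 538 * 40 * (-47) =-13907300 / 3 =-4635766.67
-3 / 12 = -1 / 4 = -0.25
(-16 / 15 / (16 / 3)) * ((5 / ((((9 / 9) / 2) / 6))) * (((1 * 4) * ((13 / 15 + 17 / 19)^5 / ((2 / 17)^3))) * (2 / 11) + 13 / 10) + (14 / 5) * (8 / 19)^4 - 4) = -626608312118447114 / 6894388153125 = -90886.72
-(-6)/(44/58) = 87/11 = 7.91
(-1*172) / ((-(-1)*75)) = -172 / 75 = -2.29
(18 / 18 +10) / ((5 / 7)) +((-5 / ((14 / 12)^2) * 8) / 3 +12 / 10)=1667 / 245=6.80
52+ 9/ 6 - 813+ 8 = -1503/ 2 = -751.50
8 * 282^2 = 636192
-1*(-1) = 1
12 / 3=4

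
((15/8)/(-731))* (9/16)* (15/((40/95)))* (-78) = 4.01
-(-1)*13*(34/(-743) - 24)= -312.59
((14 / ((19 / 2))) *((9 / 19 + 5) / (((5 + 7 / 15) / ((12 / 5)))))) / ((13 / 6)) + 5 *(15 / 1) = 1134267 / 14801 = 76.63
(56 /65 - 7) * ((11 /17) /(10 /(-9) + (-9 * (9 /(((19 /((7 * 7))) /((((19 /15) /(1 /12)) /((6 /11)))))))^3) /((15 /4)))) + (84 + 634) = 579642900370709621 /807302089645922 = 718.00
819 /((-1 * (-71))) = 819 /71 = 11.54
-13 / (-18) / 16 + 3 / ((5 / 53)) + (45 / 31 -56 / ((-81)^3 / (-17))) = 87763763063 / 2635947360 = 33.29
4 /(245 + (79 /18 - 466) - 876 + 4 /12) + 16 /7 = 314072 /137627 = 2.28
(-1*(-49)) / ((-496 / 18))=-441 / 248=-1.78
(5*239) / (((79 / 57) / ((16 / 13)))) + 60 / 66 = 1062.10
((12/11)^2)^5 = 61917364224/25937424601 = 2.39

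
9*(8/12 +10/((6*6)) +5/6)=16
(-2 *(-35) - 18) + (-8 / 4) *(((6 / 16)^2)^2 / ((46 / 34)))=2448031 / 47104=51.97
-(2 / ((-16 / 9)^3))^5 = 205891132094649 / 36028797018963968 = 0.01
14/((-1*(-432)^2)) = -7/93312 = -0.00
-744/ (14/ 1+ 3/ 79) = -58776/ 1109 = -53.00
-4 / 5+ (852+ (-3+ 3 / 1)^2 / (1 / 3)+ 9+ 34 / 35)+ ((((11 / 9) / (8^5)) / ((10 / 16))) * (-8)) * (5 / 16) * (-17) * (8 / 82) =861.17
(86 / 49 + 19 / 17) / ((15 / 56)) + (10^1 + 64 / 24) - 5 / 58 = 804269 / 34510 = 23.31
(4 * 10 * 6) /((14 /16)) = 1920 /7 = 274.29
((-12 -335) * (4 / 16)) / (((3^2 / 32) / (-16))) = 44416 / 9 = 4935.11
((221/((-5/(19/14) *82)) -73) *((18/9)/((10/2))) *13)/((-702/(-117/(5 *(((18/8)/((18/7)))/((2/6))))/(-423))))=3667898/318677625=0.01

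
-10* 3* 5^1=-150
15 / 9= 5 / 3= 1.67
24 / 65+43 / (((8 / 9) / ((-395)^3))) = -1550299505433 / 520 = -2981345202.76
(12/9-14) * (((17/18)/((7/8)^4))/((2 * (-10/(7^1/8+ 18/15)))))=3431552/1620675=2.12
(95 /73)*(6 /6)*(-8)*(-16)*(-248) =-3015680 /73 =-41310.68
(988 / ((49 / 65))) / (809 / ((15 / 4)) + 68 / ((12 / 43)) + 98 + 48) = 321100 / 148323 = 2.16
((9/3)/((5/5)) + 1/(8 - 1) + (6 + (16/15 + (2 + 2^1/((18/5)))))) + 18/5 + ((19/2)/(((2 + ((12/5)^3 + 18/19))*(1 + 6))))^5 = 7942577516639934975230251562269/485336835557337034082680307712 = 16.37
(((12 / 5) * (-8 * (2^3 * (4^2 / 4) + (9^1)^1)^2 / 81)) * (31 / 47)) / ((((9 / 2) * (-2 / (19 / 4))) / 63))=55446104 / 6345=8738.55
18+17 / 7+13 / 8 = 1235 / 56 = 22.05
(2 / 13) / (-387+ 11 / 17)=-17 / 42692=-0.00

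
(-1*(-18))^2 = 324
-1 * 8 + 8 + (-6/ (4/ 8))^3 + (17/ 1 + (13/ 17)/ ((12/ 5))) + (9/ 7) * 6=-1702.97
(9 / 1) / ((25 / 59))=531 / 25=21.24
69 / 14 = 4.93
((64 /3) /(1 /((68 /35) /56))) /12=136 /2205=0.06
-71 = -71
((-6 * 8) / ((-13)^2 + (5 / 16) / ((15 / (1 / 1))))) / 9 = -256 / 8113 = -0.03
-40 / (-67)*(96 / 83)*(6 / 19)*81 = 1866240 / 105659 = 17.66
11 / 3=3.67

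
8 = 8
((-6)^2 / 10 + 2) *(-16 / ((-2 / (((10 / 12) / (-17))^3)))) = -700 / 132651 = -0.01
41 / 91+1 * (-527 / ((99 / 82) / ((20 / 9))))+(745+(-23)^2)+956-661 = 48603140 / 81081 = 599.44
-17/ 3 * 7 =-119/ 3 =-39.67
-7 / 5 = -1.40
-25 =-25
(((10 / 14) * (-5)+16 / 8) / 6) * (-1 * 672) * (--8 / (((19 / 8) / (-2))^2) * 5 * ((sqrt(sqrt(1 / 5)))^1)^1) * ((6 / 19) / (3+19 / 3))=1622016 * 5^(3 / 4) / 48013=112.96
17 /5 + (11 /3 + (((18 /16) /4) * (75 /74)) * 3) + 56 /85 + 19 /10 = 6328631 /603840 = 10.48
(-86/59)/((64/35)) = -1505/1888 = -0.80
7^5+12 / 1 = 16819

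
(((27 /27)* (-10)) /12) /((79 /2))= -5 /237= -0.02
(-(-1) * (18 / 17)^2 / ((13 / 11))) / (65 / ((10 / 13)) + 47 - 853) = -2376 / 1807117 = -0.00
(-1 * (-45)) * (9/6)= 135/2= 67.50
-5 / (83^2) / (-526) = 5 / 3623614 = 0.00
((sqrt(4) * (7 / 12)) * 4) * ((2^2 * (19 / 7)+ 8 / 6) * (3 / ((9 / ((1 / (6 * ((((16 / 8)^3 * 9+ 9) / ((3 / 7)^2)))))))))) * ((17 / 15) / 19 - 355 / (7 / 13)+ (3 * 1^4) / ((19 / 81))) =-330148096 / 71263395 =-4.63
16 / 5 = 3.20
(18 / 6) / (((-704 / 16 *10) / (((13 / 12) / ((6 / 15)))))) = -13 / 704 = -0.02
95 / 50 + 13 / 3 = 187 / 30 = 6.23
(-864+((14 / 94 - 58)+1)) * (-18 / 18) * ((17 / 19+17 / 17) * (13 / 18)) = 1125280 / 893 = 1260.11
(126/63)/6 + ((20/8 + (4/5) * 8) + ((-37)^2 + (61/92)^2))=175036319/126960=1378.67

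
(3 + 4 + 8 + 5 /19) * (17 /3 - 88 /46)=75110 /1311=57.29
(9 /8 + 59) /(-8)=-481 /64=-7.52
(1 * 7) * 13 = 91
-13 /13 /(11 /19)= -19 /11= -1.73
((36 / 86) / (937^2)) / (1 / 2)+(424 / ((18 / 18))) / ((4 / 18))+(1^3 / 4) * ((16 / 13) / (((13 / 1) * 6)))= 36520344462038 / 19140602169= 1908.00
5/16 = 0.31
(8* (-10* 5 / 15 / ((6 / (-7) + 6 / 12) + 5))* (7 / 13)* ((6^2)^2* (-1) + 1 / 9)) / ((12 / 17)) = 77722232 / 13689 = 5677.71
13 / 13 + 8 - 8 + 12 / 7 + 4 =47 / 7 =6.71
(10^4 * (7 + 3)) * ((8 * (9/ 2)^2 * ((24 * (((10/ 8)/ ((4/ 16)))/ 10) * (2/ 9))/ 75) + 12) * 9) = 15984000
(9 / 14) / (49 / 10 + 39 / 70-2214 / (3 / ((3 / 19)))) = -855 / 147722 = -0.01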